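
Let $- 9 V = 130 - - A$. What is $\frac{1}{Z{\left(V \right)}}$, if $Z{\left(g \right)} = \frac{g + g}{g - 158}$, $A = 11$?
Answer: $\frac{521}{94} \approx 5.5426$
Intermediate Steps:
$V = - \frac{47}{3}$ ($V = - \frac{130 - \left(-1\right) 11}{9} = - \frac{130 - -11}{9} = - \frac{130 + 11}{9} = \left(- \frac{1}{9}\right) 141 = - \frac{47}{3} \approx -15.667$)
$Z{\left(g \right)} = \frac{2 g}{-158 + g}$
$\frac{1}{Z{\left(V \right)}} = \frac{1}{2 \left(- \frac{47}{3}\right) \frac{1}{-158 - \frac{47}{3}}} = \frac{1}{2 \left(- \frac{47}{3}\right) \frac{1}{- \frac{521}{3}}} = \frac{1}{2 \left(- \frac{47}{3}\right) \left(- \frac{3}{521}\right)} = \frac{1}{\frac{94}{521}} = \frac{521}{94}$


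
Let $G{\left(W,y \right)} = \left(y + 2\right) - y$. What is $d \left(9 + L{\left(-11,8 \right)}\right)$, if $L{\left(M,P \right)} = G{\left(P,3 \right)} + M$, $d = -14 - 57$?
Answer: $0$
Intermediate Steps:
$G{\left(W,y \right)} = 2$ ($G{\left(W,y \right)} = \left(2 + y\right) - y = 2$)
$d = -71$ ($d = -14 - 57 = -71$)
$L{\left(M,P \right)} = 2 + M$
$d \left(9 + L{\left(-11,8 \right)}\right) = - 71 \left(9 + \left(2 - 11\right)\right) = - 71 \left(9 - 9\right) = \left(-71\right) 0 = 0$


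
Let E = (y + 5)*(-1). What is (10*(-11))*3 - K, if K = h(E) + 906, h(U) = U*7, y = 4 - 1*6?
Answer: -1215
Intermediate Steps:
y = -2 (y = 4 - 6 = -2)
E = -3 (E = (-2 + 5)*(-1) = 3*(-1) = -3)
h(U) = 7*U
K = 885 (K = 7*(-3) + 906 = -21 + 906 = 885)
(10*(-11))*3 - K = (10*(-11))*3 - 1*885 = -110*3 - 885 = -330 - 885 = -1215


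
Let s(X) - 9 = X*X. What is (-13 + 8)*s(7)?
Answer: -290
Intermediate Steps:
s(X) = 9 + X² (s(X) = 9 + X*X = 9 + X²)
(-13 + 8)*s(7) = (-13 + 8)*(9 + 7²) = -5*(9 + 49) = -5*58 = -290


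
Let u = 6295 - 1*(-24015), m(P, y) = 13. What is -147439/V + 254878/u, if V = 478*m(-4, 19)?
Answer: -1442532099/94173170 ≈ -15.318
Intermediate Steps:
u = 30310 (u = 6295 + 24015 = 30310)
V = 6214 (V = 478*13 = 6214)
-147439/V + 254878/u = -147439/6214 + 254878/30310 = -147439*1/6214 + 254878*(1/30310) = -147439/6214 + 127439/15155 = -1442532099/94173170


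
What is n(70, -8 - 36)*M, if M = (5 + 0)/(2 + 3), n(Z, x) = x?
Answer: -44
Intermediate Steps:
M = 1 (M = 5/5 = 5*(1/5) = 1)
n(70, -8 - 36)*M = (-8 - 36)*1 = -44*1 = -44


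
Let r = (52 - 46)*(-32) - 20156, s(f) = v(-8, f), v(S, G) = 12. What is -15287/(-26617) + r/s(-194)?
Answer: -135354818/79851 ≈ -1695.1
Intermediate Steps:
s(f) = 12
r = -20348 (r = 6*(-32) - 20156 = -192 - 20156 = -20348)
-15287/(-26617) + r/s(-194) = -15287/(-26617) - 20348/12 = -15287*(-1/26617) - 20348*1/12 = 15287/26617 - 5087/3 = -135354818/79851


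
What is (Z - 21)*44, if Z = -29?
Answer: -2200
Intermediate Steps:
(Z - 21)*44 = (-29 - 21)*44 = -50*44 = -2200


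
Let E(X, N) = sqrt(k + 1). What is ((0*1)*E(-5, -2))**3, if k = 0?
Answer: 0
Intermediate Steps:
E(X, N) = 1 (E(X, N) = sqrt(0 + 1) = sqrt(1) = 1)
((0*1)*E(-5, -2))**3 = ((0*1)*1)**3 = (0*1)**3 = 0**3 = 0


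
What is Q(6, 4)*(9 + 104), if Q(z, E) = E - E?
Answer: 0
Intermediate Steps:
Q(z, E) = 0
Q(6, 4)*(9 + 104) = 0*(9 + 104) = 0*113 = 0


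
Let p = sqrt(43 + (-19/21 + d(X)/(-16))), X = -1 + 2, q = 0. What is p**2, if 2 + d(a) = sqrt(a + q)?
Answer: 14165/336 ≈ 42.158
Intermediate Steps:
X = 1
d(a) = -2 + sqrt(a) (d(a) = -2 + sqrt(a + 0) = -2 + sqrt(a))
p = sqrt(297465)/84 (p = sqrt(43 + (-19/21 + (-2 + sqrt(1))/(-16))) = sqrt(43 + (-19*1/21 + (-2 + 1)*(-1/16))) = sqrt(43 + (-19/21 - 1*(-1/16))) = sqrt(43 + (-19/21 + 1/16)) = sqrt(43 - 283/336) = sqrt(14165/336) = sqrt(297465)/84 ≈ 6.4929)
p**2 = (sqrt(297465)/84)**2 = 14165/336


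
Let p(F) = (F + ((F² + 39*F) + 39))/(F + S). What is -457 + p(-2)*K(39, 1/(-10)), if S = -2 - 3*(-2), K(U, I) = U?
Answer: -2357/2 ≈ -1178.5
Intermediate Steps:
S = 4 (S = -2 + 6 = 4)
p(F) = (39 + F² + 40*F)/(4 + F) (p(F) = (F + ((F² + 39*F) + 39))/(F + 4) = (F + (39 + F² + 39*F))/(4 + F) = (39 + F² + 40*F)/(4 + F))
-457 + p(-2)*K(39, 1/(-10)) = -457 + ((39 + (-2)² + 40*(-2))/(4 - 2))*39 = -457 + ((39 + 4 - 80)/2)*39 = -457 + ((½)*(-37))*39 = -457 - 37/2*39 = -457 - 1443/2 = -2357/2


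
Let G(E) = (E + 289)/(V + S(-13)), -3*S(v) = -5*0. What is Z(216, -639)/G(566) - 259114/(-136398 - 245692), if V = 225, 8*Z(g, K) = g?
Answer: 1486982/191045 ≈ 7.7834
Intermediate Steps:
Z(g, K) = g/8
S(v) = 0 (S(v) = -(-5)*0/3 = -⅓*0 = 0)
G(E) = 289/225 + E/225 (G(E) = (E + 289)/(225 + 0) = (289 + E)/225 = (289 + E)*(1/225) = 289/225 + E/225)
Z(216, -639)/G(566) - 259114/(-136398 - 245692) = ((⅛)*216)/(289/225 + (1/225)*566) - 259114/(-136398 - 245692) = 27/(289/225 + 566/225) - 259114/(-382090) = 27/(19/5) - 259114*(-1/382090) = 27*(5/19) + 129557/191045 = 135/19 + 129557/191045 = 1486982/191045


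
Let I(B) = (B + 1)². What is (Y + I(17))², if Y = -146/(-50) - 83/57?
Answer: 215097453796/2030625 ≈ 1.0593e+5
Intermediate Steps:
I(B) = (1 + B)²
Y = 2086/1425 (Y = -146*(-1/50) - 83*1/57 = 73/25 - 83/57 = 2086/1425 ≈ 1.4639)
(Y + I(17))² = (2086/1425 + (1 + 17)²)² = (2086/1425 + 18²)² = (2086/1425 + 324)² = (463786/1425)² = 215097453796/2030625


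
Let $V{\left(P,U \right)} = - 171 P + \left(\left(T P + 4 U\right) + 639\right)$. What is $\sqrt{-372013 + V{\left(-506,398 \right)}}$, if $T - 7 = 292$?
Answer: $5 i \sqrt{17382} \approx 659.2 i$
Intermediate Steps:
$T = 299$ ($T = 7 + 292 = 299$)
$V{\left(P,U \right)} = 639 + 4 U + 128 P$ ($V{\left(P,U \right)} = - 171 P + \left(\left(299 P + 4 U\right) + 639\right) = - 171 P + \left(\left(4 U + 299 P\right) + 639\right) = - 171 P + \left(639 + 4 U + 299 P\right) = 639 + 4 U + 128 P$)
$\sqrt{-372013 + V{\left(-506,398 \right)}} = \sqrt{-372013 + \left(639 + 4 \cdot 398 + 128 \left(-506\right)\right)} = \sqrt{-372013 + \left(639 + 1592 - 64768\right)} = \sqrt{-372013 - 62537} = \sqrt{-434550} = 5 i \sqrt{17382}$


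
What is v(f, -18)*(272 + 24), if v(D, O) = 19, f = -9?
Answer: 5624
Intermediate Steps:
v(f, -18)*(272 + 24) = 19*(272 + 24) = 19*296 = 5624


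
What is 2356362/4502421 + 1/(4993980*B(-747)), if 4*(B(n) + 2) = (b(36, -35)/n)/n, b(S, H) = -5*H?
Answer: 486383838419284283/929358573562456345 ≈ 0.52335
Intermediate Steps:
B(n) = -2 + 175/(4*n**2) (B(n) = -2 + (((-5*(-35))/n)/n)/4 = -2 + ((175/n)/n)/4 = -2 + (175/n**2)/4 = -2 + 175/(4*n**2))
2356362/4502421 + 1/(4993980*B(-747)) = 2356362/4502421 + 1/(4993980*(-2 + (175/4)/(-747)**2)) = 2356362*(1/4502421) + 1/(4993980*(-2 + (175/4)*(1/558009))) = 261818/500269 + 1/(4993980*(-2 + 175/2232036)) = 261818/500269 + 1/(4993980*(-4463897/2232036)) = 261818/500269 + (1/4993980)*(-2232036/4463897) = 261818/500269 - 186003/1857717695005 = 486383838419284283/929358573562456345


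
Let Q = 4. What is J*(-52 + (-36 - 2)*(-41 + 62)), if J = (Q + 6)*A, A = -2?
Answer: 17000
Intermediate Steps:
J = -20 (J = (4 + 6)*(-2) = 10*(-2) = -20)
J*(-52 + (-36 - 2)*(-41 + 62)) = -20*(-52 + (-36 - 2)*(-41 + 62)) = -20*(-52 - 38*21) = -20*(-52 - 798) = -20*(-850) = 17000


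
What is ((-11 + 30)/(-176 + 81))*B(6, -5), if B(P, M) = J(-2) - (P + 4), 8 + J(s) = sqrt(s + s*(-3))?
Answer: 16/5 ≈ 3.2000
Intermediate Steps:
J(s) = -8 + sqrt(2)*sqrt(-s) (J(s) = -8 + sqrt(s + s*(-3)) = -8 + sqrt(s - 3*s) = -8 + sqrt(-2*s) = -8 + sqrt(2)*sqrt(-s))
B(P, M) = -10 - P (B(P, M) = (-8 + sqrt(2)*sqrt(-1*(-2))) - (P + 4) = (-8 + sqrt(2)*sqrt(2)) - (4 + P) = (-8 + 2) + (-4 - P) = -6 + (-4 - P) = -10 - P)
((-11 + 30)/(-176 + 81))*B(6, -5) = ((-11 + 30)/(-176 + 81))*(-10 - 1*6) = (19/(-95))*(-10 - 6) = (19*(-1/95))*(-16) = -1/5*(-16) = 16/5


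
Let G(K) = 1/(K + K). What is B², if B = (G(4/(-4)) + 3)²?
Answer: 625/16 ≈ 39.063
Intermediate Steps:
G(K) = 1/(2*K)
B = 25/4 (B = (1/(2*((4/(-4)))) + 3)² = (1/(2*((4*(-¼)))) + 3)² = ((½)/(-1) + 3)² = ((½)*(-1) + 3)² = (-½ + 3)² = (5/2)² = 25/4 ≈ 6.2500)
B² = (25/4)² = 625/16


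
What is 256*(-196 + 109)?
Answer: -22272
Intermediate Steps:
256*(-196 + 109) = 256*(-87) = -22272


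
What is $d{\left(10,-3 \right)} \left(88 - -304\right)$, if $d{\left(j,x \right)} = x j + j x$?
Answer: $-23520$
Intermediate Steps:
$d{\left(j,x \right)} = 2 j x$ ($d{\left(j,x \right)} = j x + j x = 2 j x$)
$d{\left(10,-3 \right)} \left(88 - -304\right) = 2 \cdot 10 \left(-3\right) \left(88 - -304\right) = - 60 \left(88 + 304\right) = \left(-60\right) 392 = -23520$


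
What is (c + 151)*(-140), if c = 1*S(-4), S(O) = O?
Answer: -20580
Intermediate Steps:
c = -4 (c = 1*(-4) = -4)
(c + 151)*(-140) = (-4 + 151)*(-140) = 147*(-140) = -20580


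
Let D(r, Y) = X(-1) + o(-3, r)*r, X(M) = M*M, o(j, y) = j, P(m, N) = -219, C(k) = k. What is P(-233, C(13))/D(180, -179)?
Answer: 219/539 ≈ 0.40631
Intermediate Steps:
X(M) = M**2
D(r, Y) = 1 - 3*r (D(r, Y) = (-1)**2 - 3*r = 1 - 3*r)
P(-233, C(13))/D(180, -179) = -219/(1 - 3*180) = -219/(1 - 540) = -219/(-539) = -219*(-1/539) = 219/539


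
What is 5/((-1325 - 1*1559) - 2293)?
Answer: -5/5177 ≈ -0.00096581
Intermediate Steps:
5/((-1325 - 1*1559) - 2293) = 5/((-1325 - 1559) - 2293) = 5/(-2884 - 2293) = 5/(-5177) = -1/5177*5 = -5/5177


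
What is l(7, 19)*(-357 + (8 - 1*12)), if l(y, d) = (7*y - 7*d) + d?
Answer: 23465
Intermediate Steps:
l(y, d) = -6*d + 7*y (l(y, d) = (-7*d + 7*y) + d = -6*d + 7*y)
l(7, 19)*(-357 + (8 - 1*12)) = (-6*19 + 7*7)*(-357 + (8 - 1*12)) = (-114 + 49)*(-357 + (8 - 12)) = -65*(-357 - 4) = -65*(-361) = 23465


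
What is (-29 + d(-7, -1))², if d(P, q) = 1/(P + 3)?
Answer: 13689/16 ≈ 855.56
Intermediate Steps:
d(P, q) = 1/(3 + P)
(-29 + d(-7, -1))² = (-29 + 1/(3 - 7))² = (-29 + 1/(-4))² = (-29 - ¼)² = (-117/4)² = 13689/16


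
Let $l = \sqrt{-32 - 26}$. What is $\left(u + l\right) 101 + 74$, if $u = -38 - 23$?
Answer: $-6087 + 101 i \sqrt{58} \approx -6087.0 + 769.19 i$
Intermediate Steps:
$u = -61$ ($u = -38 - 23 = -61$)
$l = i \sqrt{58}$ ($l = \sqrt{-32 - 26} = \sqrt{-58} = i \sqrt{58} \approx 7.6158 i$)
$\left(u + l\right) 101 + 74 = \left(-61 + i \sqrt{58}\right) 101 + 74 = \left(-6161 + 101 i \sqrt{58}\right) + 74 = -6087 + 101 i \sqrt{58}$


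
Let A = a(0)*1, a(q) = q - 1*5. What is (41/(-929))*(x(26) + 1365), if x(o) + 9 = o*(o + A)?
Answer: -77982/929 ≈ -83.942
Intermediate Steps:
a(q) = -5 + q (a(q) = q - 5 = -5 + q)
A = -5 (A = (-5 + 0)*1 = -5*1 = -5)
x(o) = -9 + o*(-5 + o) (x(o) = -9 + o*(o - 5) = -9 + o*(-5 + o))
(41/(-929))*(x(26) + 1365) = (41/(-929))*((-9 + 26² - 5*26) + 1365) = (41*(-1/929))*((-9 + 676 - 130) + 1365) = -41*(537 + 1365)/929 = -41/929*1902 = -77982/929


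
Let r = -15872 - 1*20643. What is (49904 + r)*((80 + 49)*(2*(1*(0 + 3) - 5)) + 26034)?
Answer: 341660502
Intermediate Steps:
r = -36515 (r = -15872 - 20643 = -36515)
(49904 + r)*((80 + 49)*(2*(1*(0 + 3) - 5)) + 26034) = (49904 - 36515)*((80 + 49)*(2*(1*(0 + 3) - 5)) + 26034) = 13389*(129*(2*(1*3 - 5)) + 26034) = 13389*(129*(2*(3 - 5)) + 26034) = 13389*(129*(2*(-2)) + 26034) = 13389*(129*(-4) + 26034) = 13389*(-516 + 26034) = 13389*25518 = 341660502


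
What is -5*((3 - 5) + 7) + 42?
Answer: 17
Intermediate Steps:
-5*((3 - 5) + 7) + 42 = -5*(-2 + 7) + 42 = -5*5 + 42 = -25 + 42 = 17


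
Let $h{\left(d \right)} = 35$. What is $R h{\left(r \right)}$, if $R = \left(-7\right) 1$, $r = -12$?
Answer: $-245$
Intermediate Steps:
$R = -7$
$R h{\left(r \right)} = \left(-7\right) 35 = -245$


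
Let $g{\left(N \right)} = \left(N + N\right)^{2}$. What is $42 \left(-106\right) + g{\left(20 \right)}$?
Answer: $-2852$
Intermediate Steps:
$g{\left(N \right)} = 4 N^{2}$ ($g{\left(N \right)} = \left(2 N\right)^{2} = 4 N^{2}$)
$42 \left(-106\right) + g{\left(20 \right)} = 42 \left(-106\right) + 4 \cdot 20^{2} = -4452 + 4 \cdot 400 = -4452 + 1600 = -2852$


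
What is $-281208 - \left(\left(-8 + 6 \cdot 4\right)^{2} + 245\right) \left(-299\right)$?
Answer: $-131409$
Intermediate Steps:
$-281208 - \left(\left(-8 + 6 \cdot 4\right)^{2} + 245\right) \left(-299\right) = -281208 - \left(\left(-8 + 24\right)^{2} + 245\right) \left(-299\right) = -281208 - \left(16^{2} + 245\right) \left(-299\right) = -281208 - \left(256 + 245\right) \left(-299\right) = -281208 - 501 \left(-299\right) = -281208 - -149799 = -281208 + 149799 = -131409$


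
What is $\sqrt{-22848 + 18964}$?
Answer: $2 i \sqrt{971} \approx 62.322 i$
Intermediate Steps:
$\sqrt{-22848 + 18964} = \sqrt{-3884} = 2 i \sqrt{971}$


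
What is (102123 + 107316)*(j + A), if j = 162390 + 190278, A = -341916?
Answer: 2251888128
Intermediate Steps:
j = 352668
(102123 + 107316)*(j + A) = (102123 + 107316)*(352668 - 341916) = 209439*10752 = 2251888128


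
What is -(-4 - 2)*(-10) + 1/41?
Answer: -2459/41 ≈ -59.976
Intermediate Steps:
-(-4 - 2)*(-10) + 1/41 = -1*(-6)*(-10) + 1/41 = 6*(-10) + 1/41 = -60 + 1/41 = -2459/41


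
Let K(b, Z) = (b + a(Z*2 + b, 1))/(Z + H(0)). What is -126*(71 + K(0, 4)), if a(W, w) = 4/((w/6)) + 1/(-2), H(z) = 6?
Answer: -92421/10 ≈ -9242.1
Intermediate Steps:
a(W, w) = -1/2 + 24/w (a(W, w) = 4/((w*(1/6))) + 1*(-1/2) = 4/((w/6)) - 1/2 = 4*(6/w) - 1/2 = 24/w - 1/2 = -1/2 + 24/w)
K(b, Z) = (47/2 + b)/(6 + Z) (K(b, Z) = (b + (1/2)*(48 - 1*1)/1)/(Z + 6) = (b + (1/2)*1*(48 - 1))/(6 + Z) = (b + (1/2)*1*47)/(6 + Z) = (b + 47/2)/(6 + Z) = (47/2 + b)/(6 + Z))
-126*(71 + K(0, 4)) = -126*(71 + (47/2 + 0)/(6 + 4)) = -126*(71 + (47/2)/10) = -126*(71 + (1/10)*(47/2)) = -126*(71 + 47/20) = -126*1467/20 = -92421/10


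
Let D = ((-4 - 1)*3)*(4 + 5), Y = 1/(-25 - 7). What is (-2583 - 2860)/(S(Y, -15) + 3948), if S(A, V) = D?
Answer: -5443/3813 ≈ -1.4275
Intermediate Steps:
Y = -1/32 (Y = 1/(-32) = -1/32 ≈ -0.031250)
D = -135 (D = -5*3*9 = -15*9 = -135)
S(A, V) = -135
(-2583 - 2860)/(S(Y, -15) + 3948) = (-2583 - 2860)/(-135 + 3948) = -5443/3813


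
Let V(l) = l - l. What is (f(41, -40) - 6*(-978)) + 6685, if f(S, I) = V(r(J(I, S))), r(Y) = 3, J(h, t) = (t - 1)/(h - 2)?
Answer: 12553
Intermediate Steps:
J(h, t) = (-1 + t)/(-2 + h)
V(l) = 0
f(S, I) = 0
(f(41, -40) - 6*(-978)) + 6685 = (0 - 6*(-978)) + 6685 = (0 + 5868) + 6685 = 5868 + 6685 = 12553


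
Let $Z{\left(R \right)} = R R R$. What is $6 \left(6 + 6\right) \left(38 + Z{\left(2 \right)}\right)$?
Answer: $3312$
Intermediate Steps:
$Z{\left(R \right)} = R^{3}$ ($Z{\left(R \right)} = R^{2} R = R^{3}$)
$6 \left(6 + 6\right) \left(38 + Z{\left(2 \right)}\right) = 6 \left(6 + 6\right) \left(38 + 2^{3}\right) = 6 \cdot 12 \left(38 + 8\right) = 72 \cdot 46 = 3312$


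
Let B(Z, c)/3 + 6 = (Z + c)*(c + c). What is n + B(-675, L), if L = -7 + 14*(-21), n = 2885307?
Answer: 4647945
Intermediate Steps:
L = -301 (L = -7 - 294 = -301)
B(Z, c) = -18 + 6*c*(Z + c) (B(Z, c) = -18 + 3*((Z + c)*(c + c)) = -18 + 3*((Z + c)*(2*c)) = -18 + 3*(2*c*(Z + c)) = -18 + 6*c*(Z + c))
n + B(-675, L) = 2885307 + (-18 + 6*(-301)² + 6*(-675)*(-301)) = 2885307 + (-18 + 6*90601 + 1219050) = 2885307 + (-18 + 543606 + 1219050) = 2885307 + 1762638 = 4647945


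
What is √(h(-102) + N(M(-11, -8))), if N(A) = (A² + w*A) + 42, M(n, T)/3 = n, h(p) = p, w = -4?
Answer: 3*√129 ≈ 34.073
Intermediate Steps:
M(n, T) = 3*n
N(A) = 42 + A² - 4*A (N(A) = (A² - 4*A) + 42 = 42 + A² - 4*A)
√(h(-102) + N(M(-11, -8))) = √(-102 + (42 + (3*(-11))² - 12*(-11))) = √(-102 + (42 + (-33)² - 4*(-33))) = √(-102 + (42 + 1089 + 132)) = √(-102 + 1263) = √1161 = 3*√129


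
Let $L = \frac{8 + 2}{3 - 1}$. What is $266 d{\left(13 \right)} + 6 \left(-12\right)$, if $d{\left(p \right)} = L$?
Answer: $1258$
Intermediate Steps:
$L = 5$ ($L = \frac{10}{2} = 10 \cdot \frac{1}{2} = 5$)
$d{\left(p \right)} = 5$
$266 d{\left(13 \right)} + 6 \left(-12\right) = 266 \cdot 5 + 6 \left(-12\right) = 1330 - 72 = 1258$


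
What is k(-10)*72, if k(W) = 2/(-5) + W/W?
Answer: 216/5 ≈ 43.200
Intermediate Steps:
k(W) = ⅗ (k(W) = 2*(-⅕) + 1 = -⅖ + 1 = ⅗)
k(-10)*72 = (⅗)*72 = 216/5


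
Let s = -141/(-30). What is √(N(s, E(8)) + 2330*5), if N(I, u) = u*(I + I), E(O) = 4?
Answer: √292190/5 ≈ 108.11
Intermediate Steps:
s = 47/10 (s = -141*(-1/30) = 47/10 ≈ 4.7000)
N(I, u) = 2*I*u (N(I, u) = u*(2*I) = 2*I*u)
√(N(s, E(8)) + 2330*5) = √(2*(47/10)*4 + 2330*5) = √(188/5 + 11650) = √(58438/5) = √292190/5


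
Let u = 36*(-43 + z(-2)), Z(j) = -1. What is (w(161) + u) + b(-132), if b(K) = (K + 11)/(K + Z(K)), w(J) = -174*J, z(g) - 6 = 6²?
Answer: -3730529/133 ≈ -28049.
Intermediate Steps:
z(g) = 42 (z(g) = 6 + 6² = 6 + 36 = 42)
b(K) = (11 + K)/(-1 + K) (b(K) = (K + 11)/(K - 1) = (11 + K)/(-1 + K))
u = -36 (u = 36*(-43 + 42) = 36*(-1) = -36)
(w(161) + u) + b(-132) = (-174*161 - 36) + (11 - 132)/(-1 - 132) = (-28014 - 36) - 121/(-133) = -28050 - 1/133*(-121) = -28050 + 121/133 = -3730529/133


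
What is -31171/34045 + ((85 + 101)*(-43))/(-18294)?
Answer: -49658394/103803205 ≈ -0.47839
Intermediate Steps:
-31171/34045 + ((85 + 101)*(-43))/(-18294) = -31171*1/34045 + (186*(-43))*(-1/18294) = -31171/34045 - 7998*(-1/18294) = -31171/34045 + 1333/3049 = -49658394/103803205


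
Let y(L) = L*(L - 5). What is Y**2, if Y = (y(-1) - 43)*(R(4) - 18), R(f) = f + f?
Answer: 136900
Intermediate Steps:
R(f) = 2*f
y(L) = L*(-5 + L)
Y = 370 (Y = (-(-5 - 1) - 43)*(2*4 - 18) = (-1*(-6) - 43)*(8 - 18) = (6 - 43)*(-10) = -37*(-10) = 370)
Y**2 = 370**2 = 136900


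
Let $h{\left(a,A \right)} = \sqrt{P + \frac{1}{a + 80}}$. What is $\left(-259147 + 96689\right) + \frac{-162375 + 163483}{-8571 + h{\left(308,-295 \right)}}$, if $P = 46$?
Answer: $- \frac{4630585332624206}{28503254059} - \frac{2216 \sqrt{1731353}}{28503254059} \approx -1.6246 \cdot 10^{5}$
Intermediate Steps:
$h{\left(a,A \right)} = \sqrt{46 + \frac{1}{80 + a}}$ ($h{\left(a,A \right)} = \sqrt{46 + \frac{1}{a + 80}} = \sqrt{46 + \frac{1}{80 + a}}$)
$\left(-259147 + 96689\right) + \frac{-162375 + 163483}{-8571 + h{\left(308,-295 \right)}} = \left(-259147 + 96689\right) + \frac{-162375 + 163483}{-8571 + \sqrt{\frac{3681 + 46 \cdot 308}{80 + 308}}} = -162458 + \frac{1108}{-8571 + \sqrt{\frac{3681 + 14168}{388}}} = -162458 + \frac{1108}{-8571 + \sqrt{\frac{1}{388} \cdot 17849}} = -162458 + \frac{1108}{-8571 + \sqrt{\frac{17849}{388}}} = -162458 + \frac{1108}{-8571 + \frac{\sqrt{1731353}}{194}}$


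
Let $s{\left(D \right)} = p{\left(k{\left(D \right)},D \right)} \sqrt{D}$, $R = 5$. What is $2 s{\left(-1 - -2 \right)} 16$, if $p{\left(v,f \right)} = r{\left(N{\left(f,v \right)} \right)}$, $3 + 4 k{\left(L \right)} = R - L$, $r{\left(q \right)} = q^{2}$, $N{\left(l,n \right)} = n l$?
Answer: $2$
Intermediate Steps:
$N{\left(l,n \right)} = l n$
$k{\left(L \right)} = \frac{1}{2} - \frac{L}{4}$ ($k{\left(L \right)} = - \frac{3}{4} + \frac{5 - L}{4} = - \frac{3}{4} - \left(- \frac{5}{4} + \frac{L}{4}\right) = \frac{1}{2} - \frac{L}{4}$)
$p{\left(v,f \right)} = f^{2} v^{2}$ ($p{\left(v,f \right)} = \left(f v\right)^{2} = f^{2} v^{2}$)
$s{\left(D \right)} = D^{\frac{5}{2}} \left(\frac{1}{2} - \frac{D}{4}\right)^{2}$ ($s{\left(D \right)} = D^{2} \left(\frac{1}{2} - \frac{D}{4}\right)^{2} \sqrt{D} = D^{\frac{5}{2}} \left(\frac{1}{2} - \frac{D}{4}\right)^{2}$)
$2 s{\left(-1 - -2 \right)} 16 = 2 \frac{\left(-1 - -2\right)^{\frac{5}{2}} \left(-2 - -1\right)^{2}}{16} \cdot 16 = 2 \frac{\left(-1 + 2\right)^{\frac{5}{2}} \left(-2 + \left(-1 + 2\right)\right)^{2}}{16} \cdot 16 = 2 \frac{1^{\frac{5}{2}} \left(-2 + 1\right)^{2}}{16} \cdot 16 = 2 \cdot \frac{1}{16} \cdot 1 \left(-1\right)^{2} \cdot 16 = 2 \cdot \frac{1}{16} \cdot 1 \cdot 1 \cdot 16 = 2 \cdot \frac{1}{16} \cdot 16 = \frac{1}{8} \cdot 16 = 2$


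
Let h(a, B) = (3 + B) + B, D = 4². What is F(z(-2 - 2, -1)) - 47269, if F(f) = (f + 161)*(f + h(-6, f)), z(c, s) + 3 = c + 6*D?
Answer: 20231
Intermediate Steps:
D = 16
h(a, B) = 3 + 2*B
z(c, s) = 93 + c (z(c, s) = -3 + (c + 6*16) = -3 + (c + 96) = -3 + (96 + c) = 93 + c)
F(f) = (3 + 3*f)*(161 + f) (F(f) = (f + 161)*(f + (3 + 2*f)) = (161 + f)*(3 + 3*f) = (3 + 3*f)*(161 + f))
F(z(-2 - 2, -1)) - 47269 = (483 + 3*(93 + (-2 - 2))² + 486*(93 + (-2 - 2))) - 47269 = (483 + 3*(93 - 4)² + 486*(93 - 4)) - 47269 = (483 + 3*89² + 486*89) - 47269 = (483 + 3*7921 + 43254) - 47269 = (483 + 23763 + 43254) - 47269 = 67500 - 47269 = 20231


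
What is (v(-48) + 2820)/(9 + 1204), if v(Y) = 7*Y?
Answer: 2484/1213 ≈ 2.0478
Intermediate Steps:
(v(-48) + 2820)/(9 + 1204) = (7*(-48) + 2820)/(9 + 1204) = (-336 + 2820)/1213 = 2484*(1/1213) = 2484/1213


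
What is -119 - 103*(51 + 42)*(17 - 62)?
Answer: 430936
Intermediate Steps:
-119 - 103*(51 + 42)*(17 - 62) = -119 - 9579*(-45) = -119 - 103*(-4185) = -119 + 431055 = 430936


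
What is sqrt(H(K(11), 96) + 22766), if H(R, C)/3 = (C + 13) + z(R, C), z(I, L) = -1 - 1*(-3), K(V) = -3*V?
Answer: sqrt(23099) ≈ 151.98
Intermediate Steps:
z(I, L) = 2 (z(I, L) = -1 + 3 = 2)
H(R, C) = 45 + 3*C (H(R, C) = 3*((C + 13) + 2) = 3*((13 + C) + 2) = 3*(15 + C) = 45 + 3*C)
sqrt(H(K(11), 96) + 22766) = sqrt((45 + 3*96) + 22766) = sqrt((45 + 288) + 22766) = sqrt(333 + 22766) = sqrt(23099)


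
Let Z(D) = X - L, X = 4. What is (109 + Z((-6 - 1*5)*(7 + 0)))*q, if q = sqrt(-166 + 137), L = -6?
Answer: 119*I*sqrt(29) ≈ 640.83*I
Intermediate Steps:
Z(D) = 10 (Z(D) = 4 - 1*(-6) = 4 + 6 = 10)
q = I*sqrt(29) (q = sqrt(-29) = I*sqrt(29) ≈ 5.3852*I)
(109 + Z((-6 - 1*5)*(7 + 0)))*q = (109 + 10)*(I*sqrt(29)) = 119*(I*sqrt(29)) = 119*I*sqrt(29)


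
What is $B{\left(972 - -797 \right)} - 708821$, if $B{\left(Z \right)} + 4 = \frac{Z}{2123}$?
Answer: $- \frac{1504833706}{2123} \approx -7.0882 \cdot 10^{5}$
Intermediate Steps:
$B{\left(Z \right)} = -4 + \frac{Z}{2123}$
$B{\left(972 - -797 \right)} - 708821 = \left(-4 + \frac{972 - -797}{2123}\right) - 708821 = \left(-4 + \frac{972 + 797}{2123}\right) - 708821 = \left(-4 + \frac{1}{2123} \cdot 1769\right) - 708821 = \left(-4 + \frac{1769}{2123}\right) - 708821 = - \frac{6723}{2123} - 708821 = - \frac{1504833706}{2123}$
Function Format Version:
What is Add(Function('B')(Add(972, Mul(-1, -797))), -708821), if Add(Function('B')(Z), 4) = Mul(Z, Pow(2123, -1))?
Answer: Rational(-1504833706, 2123) ≈ -7.0882e+5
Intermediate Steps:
Function('B')(Z) = Add(-4, Mul(Rational(1, 2123), Z)) (Function('B')(Z) = Add(-4, Mul(Z, Pow(2123, -1))) = Add(-4, Mul(Z, Rational(1, 2123))) = Add(-4, Mul(Rational(1, 2123), Z)))
Add(Function('B')(Add(972, Mul(-1, -797))), -708821) = Add(Add(-4, Mul(Rational(1, 2123), Add(972, Mul(-1, -797)))), -708821) = Add(Add(-4, Mul(Rational(1, 2123), Add(972, 797))), -708821) = Add(Add(-4, Mul(Rational(1, 2123), 1769)), -708821) = Add(Add(-4, Rational(1769, 2123)), -708821) = Add(Rational(-6723, 2123), -708821) = Rational(-1504833706, 2123)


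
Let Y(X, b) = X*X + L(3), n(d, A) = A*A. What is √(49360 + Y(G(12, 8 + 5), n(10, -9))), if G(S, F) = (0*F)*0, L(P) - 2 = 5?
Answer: √49367 ≈ 222.19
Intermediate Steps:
L(P) = 7 (L(P) = 2 + 5 = 7)
n(d, A) = A²
G(S, F) = 0 (G(S, F) = 0*0 = 0)
Y(X, b) = 7 + X² (Y(X, b) = X*X + 7 = X² + 7 = 7 + X²)
√(49360 + Y(G(12, 8 + 5), n(10, -9))) = √(49360 + (7 + 0²)) = √(49360 + (7 + 0)) = √(49360 + 7) = √49367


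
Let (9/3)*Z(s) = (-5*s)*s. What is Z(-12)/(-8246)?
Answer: 120/4123 ≈ 0.029105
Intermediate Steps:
Z(s) = -5*s²/3 (Z(s) = ((-5*s)*s)/3 = (-5*s²)/3 = -5*s²/3)
Z(-12)/(-8246) = -5/3*(-12)²/(-8246) = -5/3*144*(-1/8246) = -240*(-1/8246) = 120/4123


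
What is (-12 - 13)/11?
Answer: -25/11 ≈ -2.2727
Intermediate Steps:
(-12 - 13)/11 = -25*1/11 = -25/11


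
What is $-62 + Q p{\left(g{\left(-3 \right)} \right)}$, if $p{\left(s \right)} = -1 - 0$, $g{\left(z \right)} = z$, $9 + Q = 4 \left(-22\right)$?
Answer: $35$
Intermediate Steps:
$Q = -97$ ($Q = -9 + 4 \left(-22\right) = -9 - 88 = -97$)
$p{\left(s \right)} = -1$ ($p{\left(s \right)} = -1 + 0 = -1$)
$-62 + Q p{\left(g{\left(-3 \right)} \right)} = -62 - -97 = -62 + 97 = 35$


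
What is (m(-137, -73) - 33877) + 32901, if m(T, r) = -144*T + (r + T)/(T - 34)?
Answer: 1068934/57 ≈ 18753.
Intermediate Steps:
m(T, r) = -144*T + (T + r)/(-34 + T)
(m(-137, -73) - 33877) + 32901 = ((-73 - 144*(-137)**2 + 4897*(-137))/(-34 - 137) - 33877) + 32901 = ((-73 - 144*18769 - 670889)/(-171) - 33877) + 32901 = (-(-73 - 2702736 - 670889)/171 - 33877) + 32901 = (-1/171*(-3373698) - 33877) + 32901 = (1124566/57 - 33877) + 32901 = -806423/57 + 32901 = 1068934/57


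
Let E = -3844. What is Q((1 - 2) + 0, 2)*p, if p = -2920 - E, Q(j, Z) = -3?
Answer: -2772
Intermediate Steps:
p = 924 (p = -2920 - 1*(-3844) = -2920 + 3844 = 924)
Q((1 - 2) + 0, 2)*p = -3*924 = -2772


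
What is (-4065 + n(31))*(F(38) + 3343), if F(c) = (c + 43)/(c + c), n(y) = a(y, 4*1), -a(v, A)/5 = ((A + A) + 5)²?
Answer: -623935795/38 ≈ -1.6419e+7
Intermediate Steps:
a(v, A) = -5*(5 + 2*A)² (a(v, A) = -5*((A + A) + 5)² = -5*(2*A + 5)² = -5*(5 + 2*A)²)
n(y) = -845 (n(y) = -5*(5 + 2*(4*1))² = -5*(5 + 2*4)² = -5*(5 + 8)² = -5*13² = -5*169 = -845)
F(c) = (43 + c)/(2*c) (F(c) = (43 + c)/((2*c)) = (43 + c)*(1/(2*c)) = (43 + c)/(2*c))
(-4065 + n(31))*(F(38) + 3343) = (-4065 - 845)*((½)*(43 + 38)/38 + 3343) = -4910*((½)*(1/38)*81 + 3343) = -4910*(81/76 + 3343) = -4910*254149/76 = -623935795/38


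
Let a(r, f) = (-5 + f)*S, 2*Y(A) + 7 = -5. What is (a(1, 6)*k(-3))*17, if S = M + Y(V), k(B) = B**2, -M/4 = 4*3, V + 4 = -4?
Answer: -8262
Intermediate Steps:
V = -8 (V = -4 - 4 = -8)
Y(A) = -6 (Y(A) = -7/2 + (1/2)*(-5) = -7/2 - 5/2 = -6)
M = -48 (M = -16*3 = -4*12 = -48)
S = -54 (S = -48 - 6 = -54)
a(r, f) = 270 - 54*f (a(r, f) = (-5 + f)*(-54) = 270 - 54*f)
(a(1, 6)*k(-3))*17 = ((270 - 54*6)*(-3)**2)*17 = ((270 - 324)*9)*17 = -54*9*17 = -486*17 = -8262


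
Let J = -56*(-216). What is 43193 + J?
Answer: 55289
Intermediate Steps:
J = 12096
43193 + J = 43193 + 12096 = 55289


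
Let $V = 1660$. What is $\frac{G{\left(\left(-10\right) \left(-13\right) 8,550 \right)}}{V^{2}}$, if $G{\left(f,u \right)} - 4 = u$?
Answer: $\frac{277}{1377800} \approx 0.00020105$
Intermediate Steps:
$G{\left(f,u \right)} = 4 + u$
$\frac{G{\left(\left(-10\right) \left(-13\right) 8,550 \right)}}{V^{2}} = \frac{4 + 550}{1660^{2}} = \frac{554}{2755600} = 554 \cdot \frac{1}{2755600} = \frac{277}{1377800}$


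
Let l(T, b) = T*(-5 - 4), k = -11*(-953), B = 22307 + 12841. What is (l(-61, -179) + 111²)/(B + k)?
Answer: 12870/45631 ≈ 0.28204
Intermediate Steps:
B = 35148
k = 10483
l(T, b) = -9*T (l(T, b) = T*(-9) = -9*T)
(l(-61, -179) + 111²)/(B + k) = (-9*(-61) + 111²)/(35148 + 10483) = (549 + 12321)/45631 = 12870*(1/45631) = 12870/45631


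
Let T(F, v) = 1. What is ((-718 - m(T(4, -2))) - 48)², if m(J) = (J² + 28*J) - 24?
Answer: 594441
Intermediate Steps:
m(J) = -24 + J² + 28*J
((-718 - m(T(4, -2))) - 48)² = ((-718 - (-24 + 1² + 28*1)) - 48)² = ((-718 - (-24 + 1 + 28)) - 48)² = ((-718 - 1*5) - 48)² = ((-718 - 5) - 48)² = (-723 - 48)² = (-771)² = 594441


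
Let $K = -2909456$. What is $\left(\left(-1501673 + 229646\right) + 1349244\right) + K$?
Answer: $-2832239$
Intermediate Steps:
$\left(\left(-1501673 + 229646\right) + 1349244\right) + K = \left(\left(-1501673 + 229646\right) + 1349244\right) - 2909456 = \left(-1272027 + 1349244\right) - 2909456 = 77217 - 2909456 = -2832239$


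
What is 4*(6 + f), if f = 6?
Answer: 48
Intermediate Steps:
4*(6 + f) = 4*(6 + 6) = 4*12 = 48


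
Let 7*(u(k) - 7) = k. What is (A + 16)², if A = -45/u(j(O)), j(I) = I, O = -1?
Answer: 22801/256 ≈ 89.066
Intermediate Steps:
u(k) = 7 + k/7
A = -105/16 (A = -45/(7 + (⅐)*(-1)) = -45/(7 - ⅐) = -45/48/7 = -45*7/48 = -105/16 ≈ -6.5625)
(A + 16)² = (-105/16 + 16)² = (151/16)² = 22801/256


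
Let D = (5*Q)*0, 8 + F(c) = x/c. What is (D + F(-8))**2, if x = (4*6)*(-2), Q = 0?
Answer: 4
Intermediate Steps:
x = -48 (x = 24*(-2) = -48)
F(c) = -8 - 48/c
D = 0 (D = (5*0)*0 = 0*0 = 0)
(D + F(-8))**2 = (0 + (-8 - 48/(-8)))**2 = (0 + (-8 - 48*(-1/8)))**2 = (0 + (-8 + 6))**2 = (0 - 2)**2 = (-2)**2 = 4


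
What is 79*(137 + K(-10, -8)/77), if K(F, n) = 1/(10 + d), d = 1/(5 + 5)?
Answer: 84171261/7777 ≈ 10823.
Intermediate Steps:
d = 1/10 ≈ 0.10000
K(F, n) = 10/101 (K(F, n) = 1/(10 + 1/10) = 1/(101/10) = 10/101)
79*(137 + K(-10, -8)/77) = 79*(137 + (10/101)/77) = 79*(137 + (10/101)*(1/77)) = 79*(137 + 10/7777) = 79*(1065459/7777) = 84171261/7777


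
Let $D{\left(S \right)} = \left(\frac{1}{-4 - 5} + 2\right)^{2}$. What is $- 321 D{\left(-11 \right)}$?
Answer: $- \frac{30923}{27} \approx -1145.3$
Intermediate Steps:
$D{\left(S \right)} = \frac{289}{81}$ ($D{\left(S \right)} = \left(\frac{1}{-9} + 2\right)^{2} = \left(- \frac{1}{9} + 2\right)^{2} = \left(\frac{17}{9}\right)^{2} = \frac{289}{81}$)
$- 321 D{\left(-11 \right)} = \left(-321\right) \frac{289}{81} = - \frac{30923}{27}$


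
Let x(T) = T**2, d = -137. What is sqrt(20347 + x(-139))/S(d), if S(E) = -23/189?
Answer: -378*sqrt(9917)/23 ≈ -1636.6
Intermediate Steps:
S(E) = -23/189 (S(E) = -23*1/189 = -23/189)
sqrt(20347 + x(-139))/S(d) = sqrt(20347 + (-139)**2)/(-23/189) = sqrt(20347 + 19321)*(-189/23) = sqrt(39668)*(-189/23) = (2*sqrt(9917))*(-189/23) = -378*sqrt(9917)/23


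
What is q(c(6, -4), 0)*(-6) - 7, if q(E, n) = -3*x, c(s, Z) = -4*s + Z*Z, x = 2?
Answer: 29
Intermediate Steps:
c(s, Z) = Z**2 - 4*s (c(s, Z) = -4*s + Z**2 = Z**2 - 4*s)
q(E, n) = -6 (q(E, n) = -3*2 = -6)
q(c(6, -4), 0)*(-6) - 7 = -6*(-6) - 7 = 36 - 7 = 29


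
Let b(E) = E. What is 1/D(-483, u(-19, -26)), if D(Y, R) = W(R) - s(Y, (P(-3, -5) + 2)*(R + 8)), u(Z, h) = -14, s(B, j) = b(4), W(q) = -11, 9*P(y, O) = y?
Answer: -1/15 ≈ -0.066667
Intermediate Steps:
P(y, O) = y/9
s(B, j) = 4
D(Y, R) = -15 (D(Y, R) = -11 - 1*4 = -11 - 4 = -15)
1/D(-483, u(-19, -26)) = 1/(-15) = -1/15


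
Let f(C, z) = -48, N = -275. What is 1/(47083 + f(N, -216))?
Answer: 1/47035 ≈ 2.1261e-5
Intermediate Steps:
1/(47083 + f(N, -216)) = 1/(47083 - 48) = 1/47035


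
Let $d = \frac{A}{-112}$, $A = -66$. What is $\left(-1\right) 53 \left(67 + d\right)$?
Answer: $- \frac{200605}{56} \approx -3582.2$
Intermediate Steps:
$d = \frac{33}{56}$ ($d = - \frac{66}{-112} = \left(-66\right) \left(- \frac{1}{112}\right) = \frac{33}{56} \approx 0.58929$)
$\left(-1\right) 53 \left(67 + d\right) = \left(-1\right) 53 \left(67 + \frac{33}{56}\right) = \left(-53\right) \frac{3785}{56} = - \frac{200605}{56}$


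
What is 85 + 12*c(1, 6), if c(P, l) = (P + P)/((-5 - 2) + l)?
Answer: 61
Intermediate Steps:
c(P, l) = 2*P/(-7 + l) (c(P, l) = (2*P)/(-7 + l) = 2*P/(-7 + l))
85 + 12*c(1, 6) = 85 + 12*(2*1/(-7 + 6)) = 85 + 12*(2*1/(-1)) = 85 + 12*(2*1*(-1)) = 85 + 12*(-2) = 85 - 24 = 61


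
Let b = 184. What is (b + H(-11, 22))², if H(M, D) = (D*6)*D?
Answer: 9535744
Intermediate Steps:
H(M, D) = 6*D² (H(M, D) = (6*D)*D = 6*D²)
(b + H(-11, 22))² = (184 + 6*22²)² = (184 + 6*484)² = (184 + 2904)² = 3088² = 9535744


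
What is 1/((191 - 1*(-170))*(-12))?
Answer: -1/4332 ≈ -0.00023084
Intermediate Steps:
1/((191 - 1*(-170))*(-12)) = 1/((191 + 170)*(-12)) = 1/(361*(-12)) = 1/(-4332) = -1/4332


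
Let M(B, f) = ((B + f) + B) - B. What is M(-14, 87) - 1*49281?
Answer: -49208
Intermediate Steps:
M(B, f) = B + f (M(B, f) = (f + 2*B) - B = B + f)
M(-14, 87) - 1*49281 = (-14 + 87) - 1*49281 = 73 - 49281 = -49208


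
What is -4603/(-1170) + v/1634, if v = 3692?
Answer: 5920471/955890 ≈ 6.1937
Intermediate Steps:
-4603/(-1170) + v/1634 = -4603/(-1170) + 3692/1634 = -4603*(-1/1170) + 3692*(1/1634) = 4603/1170 + 1846/817 = 5920471/955890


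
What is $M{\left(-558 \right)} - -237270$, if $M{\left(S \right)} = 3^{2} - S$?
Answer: $237837$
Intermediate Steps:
$M{\left(S \right)} = 9 - S$
$M{\left(-558 \right)} - -237270 = \left(9 - -558\right) - -237270 = \left(9 + 558\right) + 237270 = 567 + 237270 = 237837$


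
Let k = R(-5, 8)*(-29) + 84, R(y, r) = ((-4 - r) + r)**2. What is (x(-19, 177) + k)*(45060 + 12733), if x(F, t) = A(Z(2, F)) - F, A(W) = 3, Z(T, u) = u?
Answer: -20689894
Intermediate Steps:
R(y, r) = 16 (R(y, r) = (-4)**2 = 16)
k = -380 (k = 16*(-29) + 84 = -464 + 84 = -380)
x(F, t) = 3 - F
(x(-19, 177) + k)*(45060 + 12733) = ((3 - 1*(-19)) - 380)*(45060 + 12733) = ((3 + 19) - 380)*57793 = (22 - 380)*57793 = -358*57793 = -20689894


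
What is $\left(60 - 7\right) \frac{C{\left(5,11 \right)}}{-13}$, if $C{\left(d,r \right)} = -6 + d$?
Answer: $\frac{53}{13} \approx 4.0769$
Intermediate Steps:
$\left(60 - 7\right) \frac{C{\left(5,11 \right)}}{-13} = \left(60 - 7\right) \frac{-6 + 5}{-13} = 53 \left(\left(-1\right) \left(- \frac{1}{13}\right)\right) = 53 \cdot \frac{1}{13} = \frac{53}{13}$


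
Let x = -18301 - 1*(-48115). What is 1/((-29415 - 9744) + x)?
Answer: -1/9345 ≈ -0.00010701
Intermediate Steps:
x = 29814 (x = -18301 + 48115 = 29814)
1/((-29415 - 9744) + x) = 1/((-29415 - 9744) + 29814) = 1/(-39159 + 29814) = 1/(-9345) = -1/9345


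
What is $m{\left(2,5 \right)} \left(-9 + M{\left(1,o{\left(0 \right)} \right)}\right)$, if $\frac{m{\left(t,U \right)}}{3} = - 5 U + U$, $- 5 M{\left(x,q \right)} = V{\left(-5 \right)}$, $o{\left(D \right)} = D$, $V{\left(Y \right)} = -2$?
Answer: $516$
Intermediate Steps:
$M{\left(x,q \right)} = \frac{2}{5}$ ($M{\left(x,q \right)} = \left(- \frac{1}{5}\right) \left(-2\right) = \frac{2}{5}$)
$m{\left(t,U \right)} = - 12 U$ ($m{\left(t,U \right)} = 3 \left(- 5 U + U\right) = 3 \left(- 4 U\right) = - 12 U$)
$m{\left(2,5 \right)} \left(-9 + M{\left(1,o{\left(0 \right)} \right)}\right) = \left(-12\right) 5 \left(-9 + \frac{2}{5}\right) = \left(-60\right) \left(- \frac{43}{5}\right) = 516$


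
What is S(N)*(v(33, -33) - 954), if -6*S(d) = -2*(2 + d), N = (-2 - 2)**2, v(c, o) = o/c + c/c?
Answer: -5724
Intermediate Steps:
v(c, o) = 1 + o/c (v(c, o) = o/c + 1 = 1 + o/c)
N = 16 (N = (-4)**2 = 16)
S(d) = 2/3 + d/3 (S(d) = -(-1)*(2 + d)/3 = -(-4 - 2*d)/6 = 2/3 + d/3)
S(N)*(v(33, -33) - 954) = (2/3 + (1/3)*16)*((33 - 33)/33 - 954) = (2/3 + 16/3)*((1/33)*0 - 954) = 6*(0 - 954) = 6*(-954) = -5724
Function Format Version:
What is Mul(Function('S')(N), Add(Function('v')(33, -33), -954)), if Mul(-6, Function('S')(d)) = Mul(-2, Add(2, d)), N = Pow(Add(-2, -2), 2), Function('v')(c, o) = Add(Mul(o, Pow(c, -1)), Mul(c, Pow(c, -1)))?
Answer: -5724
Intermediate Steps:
Function('v')(c, o) = Add(1, Mul(o, Pow(c, -1))) (Function('v')(c, o) = Add(Mul(o, Pow(c, -1)), 1) = Add(1, Mul(o, Pow(c, -1))))
N = 16 (N = Pow(-4, 2) = 16)
Function('S')(d) = Add(Rational(2, 3), Mul(Rational(1, 3), d)) (Function('S')(d) = Mul(Rational(-1, 6), Mul(-2, Add(2, d))) = Mul(Rational(-1, 6), Add(-4, Mul(-2, d))) = Add(Rational(2, 3), Mul(Rational(1, 3), d)))
Mul(Function('S')(N), Add(Function('v')(33, -33), -954)) = Mul(Add(Rational(2, 3), Mul(Rational(1, 3), 16)), Add(Mul(Pow(33, -1), Add(33, -33)), -954)) = Mul(Add(Rational(2, 3), Rational(16, 3)), Add(Mul(Rational(1, 33), 0), -954)) = Mul(6, Add(0, -954)) = Mul(6, -954) = -5724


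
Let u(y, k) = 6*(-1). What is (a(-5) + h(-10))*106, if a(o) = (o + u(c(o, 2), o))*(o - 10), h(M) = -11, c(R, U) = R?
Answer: 16324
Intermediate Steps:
u(y, k) = -6
a(o) = (-10 + o)*(-6 + o) (a(o) = (o - 6)*(o - 10) = (-6 + o)*(-10 + o) = (-10 + o)*(-6 + o))
(a(-5) + h(-10))*106 = ((60 + (-5)**2 - 16*(-5)) - 11)*106 = ((60 + 25 + 80) - 11)*106 = (165 - 11)*106 = 154*106 = 16324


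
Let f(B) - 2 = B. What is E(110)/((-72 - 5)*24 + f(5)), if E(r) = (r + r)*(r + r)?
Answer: -48400/1841 ≈ -26.290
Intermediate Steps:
E(r) = 4*r**2 (E(r) = (2*r)*(2*r) = 4*r**2)
f(B) = 2 + B
E(110)/((-72 - 5)*24 + f(5)) = (4*110**2)/((-72 - 5)*24 + (2 + 5)) = (4*12100)/(-77*24 + 7) = 48400/(-1848 + 7) = 48400/(-1841) = 48400*(-1/1841) = -48400/1841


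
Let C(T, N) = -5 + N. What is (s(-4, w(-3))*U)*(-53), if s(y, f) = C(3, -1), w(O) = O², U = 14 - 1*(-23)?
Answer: 11766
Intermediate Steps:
U = 37 (U = 14 + 23 = 37)
s(y, f) = -6 (s(y, f) = -5 - 1 = -6)
(s(-4, w(-3))*U)*(-53) = -6*37*(-53) = -222*(-53) = 11766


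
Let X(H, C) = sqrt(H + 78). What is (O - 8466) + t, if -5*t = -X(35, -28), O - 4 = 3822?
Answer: -4640 + sqrt(113)/5 ≈ -4637.9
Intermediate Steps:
O = 3826 (O = 4 + 3822 = 3826)
X(H, C) = sqrt(78 + H)
t = sqrt(113)/5 (t = -(-1)*sqrt(78 + 35)/5 = -(-1)*sqrt(113)/5 = sqrt(113)/5 ≈ 2.1260)
(O - 8466) + t = (3826 - 8466) + sqrt(113)/5 = -4640 + sqrt(113)/5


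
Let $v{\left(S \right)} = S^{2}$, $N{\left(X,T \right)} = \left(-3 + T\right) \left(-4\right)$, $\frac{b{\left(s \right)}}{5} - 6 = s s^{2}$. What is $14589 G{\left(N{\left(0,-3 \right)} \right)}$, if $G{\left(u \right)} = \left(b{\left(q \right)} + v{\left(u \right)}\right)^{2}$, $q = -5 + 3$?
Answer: $4673673684$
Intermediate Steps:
$q = -2$
$b{\left(s \right)} = 30 + 5 s^{3}$ ($b{\left(s \right)} = 30 + 5 s s^{2} = 30 + 5 s^{3}$)
$N{\left(X,T \right)} = 12 - 4 T$
$G{\left(u \right)} = \left(-10 + u^{2}\right)^{2}$ ($G{\left(u \right)} = \left(\left(30 + 5 \left(-2\right)^{3}\right) + u^{2}\right)^{2} = \left(\left(30 + 5 \left(-8\right)\right) + u^{2}\right)^{2} = \left(\left(30 - 40\right) + u^{2}\right)^{2} = \left(-10 + u^{2}\right)^{2}$)
$14589 G{\left(N{\left(0,-3 \right)} \right)} = 14589 \left(-10 + \left(12 - -12\right)^{2}\right)^{2} = 14589 \left(-10 + \left(12 + 12\right)^{2}\right)^{2} = 14589 \left(-10 + 24^{2}\right)^{2} = 14589 \left(-10 + 576\right)^{2} = 14589 \cdot 566^{2} = 14589 \cdot 320356 = 4673673684$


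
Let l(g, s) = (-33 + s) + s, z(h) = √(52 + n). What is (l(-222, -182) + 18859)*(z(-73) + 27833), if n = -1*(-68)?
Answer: 513852846 + 36924*√30 ≈ 5.1406e+8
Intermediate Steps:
n = 68
z(h) = 2*√30 (z(h) = √(52 + 68) = √120 = 2*√30)
l(g, s) = -33 + 2*s
(l(-222, -182) + 18859)*(z(-73) + 27833) = ((-33 + 2*(-182)) + 18859)*(2*√30 + 27833) = ((-33 - 364) + 18859)*(27833 + 2*√30) = (-397 + 18859)*(27833 + 2*√30) = 18462*(27833 + 2*√30) = 513852846 + 36924*√30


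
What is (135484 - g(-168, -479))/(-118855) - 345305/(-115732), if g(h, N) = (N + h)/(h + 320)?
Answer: 192742831371/104540484136 ≈ 1.8437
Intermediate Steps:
g(h, N) = (N + h)/(320 + h)
(135484 - g(-168, -479))/(-118855) - 345305/(-115732) = (135484 - (-479 - 168)/(320 - 168))/(-118855) - 345305/(-115732) = (135484 - (-647)/152)*(-1/118855) - 345305*(-1/115732) = (135484 - (-647)/152)*(-1/118855) + 345305/115732 = (135484 - 1*(-647/152))*(-1/118855) + 345305/115732 = (135484 + 647/152)*(-1/118855) + 345305/115732 = (20594215/152)*(-1/118855) + 345305/115732 = -4118843/3613192 + 345305/115732 = 192742831371/104540484136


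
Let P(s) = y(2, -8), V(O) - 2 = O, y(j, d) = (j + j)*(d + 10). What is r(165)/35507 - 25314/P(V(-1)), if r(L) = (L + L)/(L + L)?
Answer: -449412095/142028 ≈ -3164.3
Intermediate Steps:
y(j, d) = 2*j*(10 + d) (y(j, d) = (2*j)*(10 + d) = 2*j*(10 + d))
V(O) = 2 + O
P(s) = 8 (P(s) = 2*2*(10 - 8) = 2*2*2 = 8)
r(L) = 1 (r(L) = (2*L)/((2*L)) = (2*L)*(1/(2*L)) = 1)
r(165)/35507 - 25314/P(V(-1)) = 1/35507 - 25314/8 = 1*(1/35507) - 25314*1/8 = 1/35507 - 12657/4 = -449412095/142028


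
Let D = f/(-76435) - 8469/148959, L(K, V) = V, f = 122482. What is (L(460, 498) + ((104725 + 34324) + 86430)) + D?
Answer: 285875908944328/1265075685 ≈ 2.2598e+5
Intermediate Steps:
D = -2099124917/1265075685 (D = 122482/(-76435) - 8469/148959 = 122482*(-1/76435) - 8469*1/148959 = -122482/76435 - 941/16551 = -2099124917/1265075685 ≈ -1.6593)
(L(460, 498) + ((104725 + 34324) + 86430)) + D = (498 + ((104725 + 34324) + 86430)) - 2099124917/1265075685 = (498 + (139049 + 86430)) - 2099124917/1265075685 = (498 + 225479) - 2099124917/1265075685 = 225977 - 2099124917/1265075685 = 285875908944328/1265075685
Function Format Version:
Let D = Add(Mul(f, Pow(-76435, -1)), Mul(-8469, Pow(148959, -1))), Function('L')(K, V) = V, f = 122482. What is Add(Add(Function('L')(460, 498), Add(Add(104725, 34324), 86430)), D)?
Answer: Rational(285875908944328, 1265075685) ≈ 2.2598e+5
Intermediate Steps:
D = Rational(-2099124917, 1265075685) (D = Add(Mul(122482, Pow(-76435, -1)), Mul(-8469, Pow(148959, -1))) = Add(Mul(122482, Rational(-1, 76435)), Mul(-8469, Rational(1, 148959))) = Add(Rational(-122482, 76435), Rational(-941, 16551)) = Rational(-2099124917, 1265075685) ≈ -1.6593)
Add(Add(Function('L')(460, 498), Add(Add(104725, 34324), 86430)), D) = Add(Add(498, Add(Add(104725, 34324), 86430)), Rational(-2099124917, 1265075685)) = Add(Add(498, Add(139049, 86430)), Rational(-2099124917, 1265075685)) = Add(Add(498, 225479), Rational(-2099124917, 1265075685)) = Add(225977, Rational(-2099124917, 1265075685)) = Rational(285875908944328, 1265075685)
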